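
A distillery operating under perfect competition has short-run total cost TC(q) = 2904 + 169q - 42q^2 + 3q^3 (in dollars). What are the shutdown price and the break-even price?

AVC = 169 - 42q + 3q^2; minimized at q = 7, giving min AVC = $22. That is the shutdown price.
ATC = 2904/q + 169 - 42q + 3q^2. Setting dATC/dq = −2904/q^2 − 42 + 6q = 0 gives q = 11 (since 6·11^3 − 42·11^2 = 2904).
min ATC = 2904/11 + 169 − 42·11 + 3·11^2 = $334. That is the break-even price.
For $22 ≤ P < $334 the firm produces at a loss; below $22 it shuts down.

Shutdown price = $22; break-even price = $334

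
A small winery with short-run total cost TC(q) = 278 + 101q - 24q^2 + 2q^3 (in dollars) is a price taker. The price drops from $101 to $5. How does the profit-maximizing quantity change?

MC = 101 - 48q + 6q^2; the shutdown threshold is min AVC = $29 (at q = 6).
With P = $101 above the shutdown price, P = MC gives q = 8.
At P = $5 < min AVC = $29, price no longer covers variable cost at any output, so the firm shuts down: q = 0.

Output falls from 8 to 0 (the firm shuts down)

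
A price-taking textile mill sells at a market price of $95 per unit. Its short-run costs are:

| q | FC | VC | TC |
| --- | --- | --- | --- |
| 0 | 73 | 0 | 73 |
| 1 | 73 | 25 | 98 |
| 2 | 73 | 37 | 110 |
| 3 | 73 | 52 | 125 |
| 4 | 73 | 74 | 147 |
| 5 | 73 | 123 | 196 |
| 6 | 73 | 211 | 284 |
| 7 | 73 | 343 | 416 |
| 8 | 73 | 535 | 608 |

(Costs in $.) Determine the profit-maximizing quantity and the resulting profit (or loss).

q = 6; profit = $286

Compute π = P·q − TC at each output: q=0: -73; q=1: -3; q=2: 80; q=3: 160; q=4: 233; q=5: 279; q=6: 286; q=7: 249; q=8: 152.
Profit is maximized at q = 6. AVC there is 211/6 = $35.17 ≤ P, so producing beats shutting down (which would give -$73).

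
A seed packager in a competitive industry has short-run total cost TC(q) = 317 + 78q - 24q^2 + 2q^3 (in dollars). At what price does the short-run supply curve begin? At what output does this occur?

The shutdown price is the minimum of AVC. VC = 78q - 24q^2 + 2q^3, so AVC = 78 - 24q + 2q^2.
At the minimum of AVC, MC = AVC. MC = 78 - 48q + 6q^2; setting MC = AVC gives 4q^2 - 24q = 0, so q = 6. min AVC = 6.
The firm shuts down for any P below $6.

$6 per unit, at q = 6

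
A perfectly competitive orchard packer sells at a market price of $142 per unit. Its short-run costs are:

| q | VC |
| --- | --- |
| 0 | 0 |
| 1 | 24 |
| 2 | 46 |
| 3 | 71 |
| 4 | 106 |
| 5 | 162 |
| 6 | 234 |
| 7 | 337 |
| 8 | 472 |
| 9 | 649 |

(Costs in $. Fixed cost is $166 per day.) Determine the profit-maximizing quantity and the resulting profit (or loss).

q = 8; profit = $498

Tabulate TR − TC: q=0: -166; q=1: -48; q=2: 72; q=3: 189; q=4: 296; q=5: 382; q=6: 452; q=7: 491; q=8: 498; q=9: 463.
Profit is maximized at q = 8. AVC there is 472/8 = $59 ≤ P, so producing beats shutting down (which would give -$166).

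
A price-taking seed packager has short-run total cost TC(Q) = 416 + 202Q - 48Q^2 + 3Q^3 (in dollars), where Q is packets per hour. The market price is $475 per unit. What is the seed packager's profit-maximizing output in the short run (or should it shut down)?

Produce at Q = 13

Strip out fixed cost: VC = 202Q - 48Q^2 + 3Q^3. Then AVC = 202 - 48Q + 3Q^2 and MC = 202 - 96Q + 9Q^2.
AVC is minimized where dAVC/dQ = -48 + 6Q = 0, at Q = 8; min AVC = 202 - 48·8 + 3·8^2 = $10.
P = $475 exceeds min AVC = $10, so the firm stays open.
Solving P = MC: -273 - 96Q + 9Q^2 = 0 ⇒ Q = -7/3 or 13. On the upward-sloping branch, Q* = 13.
Check: AVC at Q = 13 is $85 ≤ P, so revenue covers variable cost.
Profit = P·Q − TC = 475·13 − 1521 = $4654.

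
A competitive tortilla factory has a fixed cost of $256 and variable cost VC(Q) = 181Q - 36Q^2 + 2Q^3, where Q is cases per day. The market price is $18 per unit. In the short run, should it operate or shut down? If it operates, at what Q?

Shut down

Variable cost is VC = 181Q - 36Q^2 + 2Q^3, so AVC = VC/Q = 181 - 36Q + 2Q^2 and MC = dTC/dQ = 181 - 72Q + 6Q^2.
AVC is minimized where dAVC/dQ = -36 + 4Q = 0, at Q = 9; min AVC = 181 - 36·9 + 2·9^2 = $19.
Since P = $18 < min AVC = $19, price fails to cover variable cost at any output.
The firm minimizes its loss by shutting down and losing only its fixed cost of $256.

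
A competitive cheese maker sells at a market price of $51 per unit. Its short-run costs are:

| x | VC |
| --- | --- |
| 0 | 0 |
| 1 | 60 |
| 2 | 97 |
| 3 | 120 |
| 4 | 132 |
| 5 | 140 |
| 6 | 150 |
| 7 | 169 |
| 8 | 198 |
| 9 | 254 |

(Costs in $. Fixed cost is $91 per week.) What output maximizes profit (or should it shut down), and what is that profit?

Tabulate TR − TC: x=0: -91; x=1: -100; x=2: -86; x=3: -58; x=4: -19; x=5: 24; x=6: 65; x=7: 97; x=8: 119; x=9: 114.
Profit is maximized at x = 8. AVC there is 198/8 = $24.75 ≤ P, so producing beats shutting down (which would give -$91).

x = 8; profit = $119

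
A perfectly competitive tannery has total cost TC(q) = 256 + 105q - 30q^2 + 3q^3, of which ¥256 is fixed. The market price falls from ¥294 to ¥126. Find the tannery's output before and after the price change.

Output falls from 9 to 7

AVC = 105 - 30q + 3q^2, minimized at q = 5 where min AVC = ¥30. MC = 105 - 60q + 9q^2.
With P = ¥294 above the shutdown price, P = MC gives q = 9.
At P = ¥126 ≥ min AVC, set P = MC: q = 7. The firm stays open but cuts output.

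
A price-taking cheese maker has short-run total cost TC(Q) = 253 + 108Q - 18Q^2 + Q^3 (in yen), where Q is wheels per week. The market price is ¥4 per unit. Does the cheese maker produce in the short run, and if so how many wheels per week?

Strip out fixed cost: VC = 108Q - 18Q^2 + Q^3. Then AVC = 108 - 18Q + Q^2 and MC = 108 - 36Q + 3Q^2.
AVC hits its minimum where MC = AVC, at Q = 9, giving min AVC = 108 - 18·9 + 9^2 = ¥27.
P = ¥4 lies below min AVC = ¥27; no output level covers variable cost.
Best response: produce nothing and absorb the ¥253 fixed cost.

Shut down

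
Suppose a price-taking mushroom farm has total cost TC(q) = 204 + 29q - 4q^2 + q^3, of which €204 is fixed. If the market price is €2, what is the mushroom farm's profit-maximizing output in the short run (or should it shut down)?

Strip out fixed cost: VC = 29q - 4q^2 + q^3. Then AVC = 29 - 4q + q^2 and MC = 29 - 8q + 3q^2.
AVC hits its minimum where MC = AVC, at q = 2, giving min AVC = 29 - 4·2 + 2^2 = €25.
Since P = €2 < min AVC = €25, price fails to cover variable cost at any output.
Best response: produce nothing and absorb the €204 fixed cost.

Shut down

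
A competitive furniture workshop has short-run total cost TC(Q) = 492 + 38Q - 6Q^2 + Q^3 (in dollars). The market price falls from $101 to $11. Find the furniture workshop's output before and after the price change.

Output falls from 7 to 0 (the firm shuts down)

MC = 38 - 12Q + 3Q^2; the shutdown threshold is min AVC = $29 (at Q = 3).
With P = $101 above the shutdown price, P = MC gives Q = 7.
At P = $11 < min AVC = $29, price no longer covers variable cost at any output, so the firm shuts down: Q = 0.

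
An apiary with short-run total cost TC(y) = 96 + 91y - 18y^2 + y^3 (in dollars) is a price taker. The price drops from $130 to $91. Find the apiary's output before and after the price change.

Output falls from 13 to 12

AVC = 91 - 18y + y^2, minimized at y = 9 where min AVC = $10. MC = 91 - 36y + 3y^2.
With P = $130 above the shutdown price, P = MC gives y = 13.
At P = $91 ≥ min AVC, set P = MC: y = 12. The firm stays open but cuts output.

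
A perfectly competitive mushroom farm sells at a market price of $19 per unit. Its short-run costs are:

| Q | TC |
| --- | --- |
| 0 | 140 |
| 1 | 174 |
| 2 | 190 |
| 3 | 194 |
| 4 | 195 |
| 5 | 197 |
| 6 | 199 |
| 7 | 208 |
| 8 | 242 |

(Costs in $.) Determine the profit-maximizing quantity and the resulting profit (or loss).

Compute π = P·Q − TC at each output: Q=0: -140; Q=1: -155; Q=2: -152; Q=3: -137; Q=4: -119; Q=5: -102; Q=6: -85; Q=7: -75; Q=8: -90.
Profit is maximized at Q = 7. AVC there is 68/7 = $9.71 ≤ P, so producing beats shutting down (which would give -$140).

Q = 7; profit = -$75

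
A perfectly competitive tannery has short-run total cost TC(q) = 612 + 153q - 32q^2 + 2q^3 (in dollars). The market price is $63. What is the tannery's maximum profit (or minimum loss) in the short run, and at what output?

AVC = 153 - 32q + 2q^2; min AVC = $25 at q = 8. Since P = $63 ≥ min AVC, the firm produces.
With MC = 153 - 64q + 6q^2, P = MC on the upward-sloping part at q* = 9.
TR = 63·9 = 567. TC = 612 + 243 = 855. Profit = 567 − 855 = -$288.
By producing, the firm covers all variable cost plus $324 of fixed cost; shutting down would lose the full $612.

Profit = -$288 at q = 9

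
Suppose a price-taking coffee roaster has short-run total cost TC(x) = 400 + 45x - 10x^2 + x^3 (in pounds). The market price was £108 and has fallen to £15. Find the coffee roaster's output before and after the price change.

MC = 45 - 20x + 3x^2; the shutdown threshold is min AVC = £20 (at x = 5).
With P = £108 above the shutdown price, P = MC gives x = 9.
At P = £15 < min AVC = £20, price no longer covers variable cost at any output, so the firm shuts down: x = 0.

Output falls from 9 to 0 (the firm shuts down)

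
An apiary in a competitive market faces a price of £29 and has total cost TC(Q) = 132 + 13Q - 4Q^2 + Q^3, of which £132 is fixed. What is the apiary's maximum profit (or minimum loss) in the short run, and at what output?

AVC = 13 - 4Q + Q^2 has its minimum £9 at Q = 2; price £29 clears that bar, so the firm operates.
MC = 13 - 8Q + 3Q^2. Setting P = MC and taking the root on the rising branch gives Q* = 4.
TR = 29·4 = 116. TC = 132 + 52 = 184. Profit = 116 − 184 = -£68.
Shutting down would mean losing the fixed cost of £132, so operating at a loss of £68 is better by £64.

Profit = -£68 at Q = 4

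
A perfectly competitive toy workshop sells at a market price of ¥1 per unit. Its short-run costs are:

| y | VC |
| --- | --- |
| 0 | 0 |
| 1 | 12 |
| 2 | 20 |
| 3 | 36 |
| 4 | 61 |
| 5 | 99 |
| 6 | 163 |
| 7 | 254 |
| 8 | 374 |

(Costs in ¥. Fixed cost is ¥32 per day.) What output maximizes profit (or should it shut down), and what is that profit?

y = 0 (shut down); profit = -¥32

Compute π = P·y − TC at each output: y=0: -32; y=1: -43; y=2: -50; y=3: -65; y=4: -89; y=5: -126; y=6: -189; y=7: -279; y=8: -398.
Profit is highest at y = 0. Equivalently, the lowest AVC in the table is 20/2 ≈ ¥10 at y = 2, and P = ¥1 falls below it — price never covers variable cost, so the firm shuts down and loses only its fixed cost.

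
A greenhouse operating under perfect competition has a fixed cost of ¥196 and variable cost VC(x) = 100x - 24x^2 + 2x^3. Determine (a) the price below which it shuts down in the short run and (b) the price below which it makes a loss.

AVC = 100 - 24x + 2x^2; minimized at x = 6, giving min AVC = ¥28. That is the shutdown price.
ATC = 196/x + 100 - 24x + 2x^2. Setting dATC/dx = −196/x^2 − 24 + 4x = 0 gives x = 7 (since 4·7^3 − 24·7^2 = 196).
min ATC = 196/7 + 100 − 24·7 + 2·7^2 = ¥58. That is the break-even price.
Between these two prices the firm operates at a loss; above ¥58 it earns a profit.

Shutdown price = ¥28; break-even price = ¥58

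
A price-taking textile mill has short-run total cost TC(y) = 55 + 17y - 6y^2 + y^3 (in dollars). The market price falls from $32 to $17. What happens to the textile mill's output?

Output falls from 5 to 4

MC = 17 - 12y + 3y^2; the shutdown threshold is min AVC = $8 (at y = 3).
At P = $32 ≥ min AVC, set P = MC on the rising branch: y = 5.
At P = $17 ≥ min AVC, set P = MC: y = 4. The firm stays open but cuts output.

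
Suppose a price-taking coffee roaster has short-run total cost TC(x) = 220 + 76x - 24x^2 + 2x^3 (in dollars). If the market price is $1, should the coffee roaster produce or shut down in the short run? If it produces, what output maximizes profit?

Variable cost is VC = 76x - 24x^2 + 2x^3, so AVC = VC/x = 76 - 24x + 2x^2 and MC = dTC/dx = 76 - 48x + 6x^2.
The AVC parabola has its vertex at x = 24/4 = 6, where AVC = 76 - 24·6 + 2·6^2 = $4.
With P < min AVC ($1 < $4), every unit sold adds to the loss.
Shutting down limits the loss to fixed cost, $220.

Shut down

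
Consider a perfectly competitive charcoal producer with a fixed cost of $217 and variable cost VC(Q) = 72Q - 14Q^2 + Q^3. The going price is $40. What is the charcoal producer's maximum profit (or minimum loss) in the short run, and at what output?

AVC = 72 - 14Q + Q^2; min AVC = $23 at Q = 7. Since P = $40 ≥ min AVC, the firm produces.
With MC = 72 - 28Q + 3Q^2, P = MC on the upward-sloping part at Q* = 8.
TR = 40·8 = 320. TC = 217 + 192 = 409. Profit = 320 − 409 = -$89.
By producing, the firm covers all variable cost plus $128 of fixed cost; shutting down would lose the full $217.

Profit = -$89 at Q = 8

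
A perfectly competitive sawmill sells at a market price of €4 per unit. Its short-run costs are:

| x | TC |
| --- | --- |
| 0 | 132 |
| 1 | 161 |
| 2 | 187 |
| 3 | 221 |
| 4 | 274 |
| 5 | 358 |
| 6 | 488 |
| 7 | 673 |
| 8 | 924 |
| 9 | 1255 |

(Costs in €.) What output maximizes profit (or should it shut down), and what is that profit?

x = 0 (shut down); profit = -€132

Profit at each row (π = 4x − TC): x=0: -132; x=1: -157; x=2: -179; x=3: -209; x=4: -258; x=5: -338; x=6: -464; x=7: -645; x=8: -892; x=9: -1219.
Profit is highest at x = 0. Equivalently, the lowest AVC in the table is 55/2 ≈ €27.50 at x = 2, and P = €4 falls below it — price never covers variable cost, so the firm shuts down and loses only its fixed cost.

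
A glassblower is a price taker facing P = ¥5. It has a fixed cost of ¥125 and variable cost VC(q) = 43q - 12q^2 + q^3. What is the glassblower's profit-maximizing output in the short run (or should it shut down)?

Strip out fixed cost: VC = 43q - 12q^2 + q^3. Then AVC = 43 - 12q + q^2 and MC = 43 - 24q + 3q^2.
The AVC parabola has its vertex at q = 12/2 = 6, where AVC = 43 - 12·6 + 6^2 = ¥7.
P = ¥5 lies below min AVC = ¥7; no output level covers variable cost.
The firm minimizes its loss by shutting down and losing only its fixed cost of ¥125.

Shut down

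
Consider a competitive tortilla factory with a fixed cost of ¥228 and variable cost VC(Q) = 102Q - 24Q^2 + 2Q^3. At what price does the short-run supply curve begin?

¥30 per unit

The firm shuts down when price falls below the minimum of average variable cost. AVC = VC/Q = 102 - 24Q + 2Q^2.
dAVC/dQ = -24 + 4Q = 0 gives Q = 6. min AVC = 102 - 24·6 + 2·6^2 = 30.
The firm shuts down for any P below ¥30.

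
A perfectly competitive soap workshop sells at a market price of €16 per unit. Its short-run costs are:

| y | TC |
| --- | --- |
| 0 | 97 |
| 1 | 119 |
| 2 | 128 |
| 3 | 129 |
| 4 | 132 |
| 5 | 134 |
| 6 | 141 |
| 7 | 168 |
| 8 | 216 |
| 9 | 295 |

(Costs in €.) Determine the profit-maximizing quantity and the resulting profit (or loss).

Profit at each row (π = 16y − TC): y=0: -97; y=1: -103; y=2: -96; y=3: -81; y=4: -68; y=5: -54; y=6: -45; y=7: -56; y=8: -88; y=9: -151.
Profit is maximized at y = 6. AVC there is 44/6 = €7.33 ≤ P, so producing beats shutting down (which would give -€97).

y = 6; profit = -€45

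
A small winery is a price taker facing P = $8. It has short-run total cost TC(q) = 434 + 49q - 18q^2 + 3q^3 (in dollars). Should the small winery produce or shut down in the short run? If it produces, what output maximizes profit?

Variable cost is VC = 49q - 18q^2 + 3q^3, so AVC = VC/q = 49 - 18q + 3q^2 and MC = dTC/dq = 49 - 36q + 9q^2.
AVC hits its minimum where MC = AVC, at q = 3, giving min AVC = 49 - 18·3 + 3·3^2 = $22.
P = $8 lies below min AVC = $22; no output level covers variable cost.
Shutting down limits the loss to fixed cost, $434.

Shut down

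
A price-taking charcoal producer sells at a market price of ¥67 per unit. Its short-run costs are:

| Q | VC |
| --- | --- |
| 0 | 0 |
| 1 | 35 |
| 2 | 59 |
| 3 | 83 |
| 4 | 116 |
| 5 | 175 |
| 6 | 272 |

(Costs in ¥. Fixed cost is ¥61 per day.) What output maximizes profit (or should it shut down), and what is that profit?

Q = 5; profit = ¥99

Profit at each row (π = 67Q − TC): Q=0: -61; Q=1: -29; Q=2: 14; Q=3: 57; Q=4: 91; Q=5: 99; Q=6: 69.
Profit is maximized at Q = 5. AVC there is 175/5 = ¥35 ≤ P, so producing beats shutting down (which would give -¥61).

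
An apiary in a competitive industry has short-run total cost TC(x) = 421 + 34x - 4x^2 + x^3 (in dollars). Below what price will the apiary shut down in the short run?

Short-run supply begins at min AVC. From VC = 34x - 4x^2 + x^3, AVC = 34 - 4x + x^2.
dAVC/dx = -4 + 2x = 0 gives x = 2. min AVC = 34 - 4·2 + 2^2 = 30.
So the shutdown price is $30.

$30 per unit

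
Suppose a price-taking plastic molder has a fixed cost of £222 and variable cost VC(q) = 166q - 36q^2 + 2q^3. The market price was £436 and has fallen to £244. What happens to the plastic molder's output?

Output falls from 15 to 13

AVC = 166 - 36q + 2q^2, minimized at q = 9 where min AVC = £4. MC = 166 - 72q + 6q^2.
With P = £436 above the shutdown price, P = MC gives q = 15.
At P = £244 ≥ min AVC, set P = MC: q = 13. The firm stays open but cuts output.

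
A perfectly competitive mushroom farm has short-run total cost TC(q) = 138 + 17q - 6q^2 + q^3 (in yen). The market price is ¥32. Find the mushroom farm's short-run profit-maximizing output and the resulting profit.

Profit = -¥38 at q = 5

AVC = 17 - 6q + q^2; min AVC = ¥8 at q = 3. Since P = ¥32 ≥ min AVC, the firm produces.
MC = 17 - 12q + 3q^2. Setting P = MC and taking the root on the rising branch gives q* = 5.
TR = 32·5 = 160. TC = 138 + 60 = 198. Profit = 160 − 198 = -¥38.
Shutting down would mean losing the fixed cost of ¥138, so operating at a loss of ¥38 is better by ¥100.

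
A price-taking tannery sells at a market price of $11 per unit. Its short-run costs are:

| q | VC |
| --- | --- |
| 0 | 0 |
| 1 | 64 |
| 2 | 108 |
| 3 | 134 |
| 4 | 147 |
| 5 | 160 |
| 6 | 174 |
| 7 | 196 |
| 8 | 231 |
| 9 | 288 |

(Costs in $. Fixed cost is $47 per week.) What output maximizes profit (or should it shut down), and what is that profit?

Tabulate TR − TC: q=0: -47; q=1: -100; q=2: -133; q=3: -148; q=4: -150; q=5: -152; q=6: -155; q=7: -166; q=8: -190; q=9: -236.
Profit is highest at q = 0. Equivalently, the lowest AVC in the table is 196/7 ≈ $28 at q = 7, and P = $11 falls below it — price never covers variable cost, so the firm shuts down and loses only its fixed cost.

q = 0 (shut down); profit = -$47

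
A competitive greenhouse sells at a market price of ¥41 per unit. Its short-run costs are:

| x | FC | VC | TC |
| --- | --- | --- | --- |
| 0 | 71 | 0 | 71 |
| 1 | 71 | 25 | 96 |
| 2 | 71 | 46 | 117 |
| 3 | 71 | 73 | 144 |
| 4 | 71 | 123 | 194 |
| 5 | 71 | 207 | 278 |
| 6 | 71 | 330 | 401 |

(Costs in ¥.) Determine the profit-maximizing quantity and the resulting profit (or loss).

x = 3; profit = -¥21

Profit at each row (π = 41x − TC): x=0: -71; x=1: -55; x=2: -35; x=3: -21; x=4: -30; x=5: -73; x=6: -155.
Profit is maximized at x = 3. AVC there is 73/3 = ¥24.33 ≤ P, so producing beats shutting down (which would give -¥71).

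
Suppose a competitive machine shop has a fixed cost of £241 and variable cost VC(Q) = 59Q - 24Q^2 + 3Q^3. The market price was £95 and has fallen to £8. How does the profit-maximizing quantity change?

Output falls from 6 to 0 (the firm shuts down)

AVC = 59 - 24Q + 3Q^2, minimized at Q = 4 where min AVC = £11. MC = 59 - 48Q + 9Q^2.
With P = £95 above the shutdown price, P = MC gives Q = 6.
At P = £8 < min AVC = £11, price no longer covers variable cost at any output, so the firm shuts down: Q = 0.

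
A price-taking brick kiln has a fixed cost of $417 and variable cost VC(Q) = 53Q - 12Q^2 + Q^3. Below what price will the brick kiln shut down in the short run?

The shutdown price is the minimum of AVC. VC = 53Q - 12Q^2 + Q^3, so AVC = 53 - 12Q + Q^2.
At the minimum of AVC, MC = AVC. MC = 53 - 24Q + 3Q^2; setting MC = AVC gives 2Q^2 - 12Q = 0, so Q = 6. min AVC = 17.
The firm shuts down for any P below $17.

$17 per unit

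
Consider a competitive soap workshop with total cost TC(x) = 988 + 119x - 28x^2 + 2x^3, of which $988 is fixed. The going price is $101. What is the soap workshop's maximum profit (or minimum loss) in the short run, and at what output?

AVC = 119 - 28x + 2x^2; min AVC = $21 at x = 7. Since P = $101 ≥ min AVC, the firm produces.
With MC = 119 - 56x + 6x^2, P = MC on the upward-sloping part at x* = 9.
TR = 101·9 = 909. TC = 988 + 261 = 1249. Profit = 909 − 1249 = -$340.
Shutting down would mean losing the fixed cost of $988, so operating at a loss of $340 is better by $648.

Profit = -$340 at x = 9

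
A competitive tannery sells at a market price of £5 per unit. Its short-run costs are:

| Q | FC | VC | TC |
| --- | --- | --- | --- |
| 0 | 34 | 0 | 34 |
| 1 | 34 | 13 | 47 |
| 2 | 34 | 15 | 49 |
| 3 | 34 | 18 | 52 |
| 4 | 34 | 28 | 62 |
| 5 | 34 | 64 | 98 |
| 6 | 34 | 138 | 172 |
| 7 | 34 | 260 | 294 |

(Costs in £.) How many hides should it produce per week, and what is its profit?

Tabulate TR − TC: Q=0: -34; Q=1: -42; Q=2: -39; Q=3: -37; Q=4: -42; Q=5: -73; Q=6: -142; Q=7: -259.
Profit is highest at Q = 0. Equivalently, the lowest AVC in the table is 18/3 ≈ £6 at Q = 3, and P = £5 falls below it — price never covers variable cost, so the firm shuts down and loses only its fixed cost.

Q = 0 (shut down); profit = -£34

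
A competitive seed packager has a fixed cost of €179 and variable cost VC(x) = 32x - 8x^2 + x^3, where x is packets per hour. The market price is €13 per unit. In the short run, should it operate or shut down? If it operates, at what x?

Shut down

Strip out fixed cost: VC = 32x - 8x^2 + x^3. Then AVC = 32 - 8x + x^2 and MC = 32 - 16x + 3x^2.
The AVC parabola has its vertex at x = 8/2 = 4, where AVC = 32 - 8·4 + 4^2 = €16.
Since P = €13 < min AVC = €16, price fails to cover variable cost at any output.
Best response: produce nothing and absorb the €179 fixed cost.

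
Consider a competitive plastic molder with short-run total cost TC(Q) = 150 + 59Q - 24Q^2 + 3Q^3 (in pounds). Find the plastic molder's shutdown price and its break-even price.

AVC = 59 - 24Q + 3Q^2; minimized at Q = 4, giving min AVC = £11. That is the shutdown price.
ATC = 150/Q + 59 - 24Q + 3Q^2. Setting dATC/dQ = −150/Q^2 − 24 + 6Q = 0 gives Q = 5 (since 6·5^3 − 24·5^2 = 150).
min ATC = 150/5 + 59 − 24·5 + 3·5^2 = £44. That is the break-even price.
For £11 ≤ P < £44 the firm produces at a loss; below £11 it shuts down.

Shutdown price = £11; break-even price = £44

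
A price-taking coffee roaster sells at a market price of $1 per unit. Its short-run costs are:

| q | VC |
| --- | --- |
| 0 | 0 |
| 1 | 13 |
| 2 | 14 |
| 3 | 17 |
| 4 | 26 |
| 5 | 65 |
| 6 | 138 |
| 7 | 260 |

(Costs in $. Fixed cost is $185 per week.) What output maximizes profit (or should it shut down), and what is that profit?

q = 0 (shut down); profit = -$185

Profit at each row (π = 1q − TC): q=0: -185; q=1: -197; q=2: -197; q=3: -199; q=4: -207; q=5: -245; q=6: -317; q=7: -438.
Profit is highest at q = 0. Equivalently, the lowest AVC in the table is 17/3 ≈ $5.67 at q = 3, and P = $1 falls below it — price never covers variable cost, so the firm shuts down and loses only its fixed cost.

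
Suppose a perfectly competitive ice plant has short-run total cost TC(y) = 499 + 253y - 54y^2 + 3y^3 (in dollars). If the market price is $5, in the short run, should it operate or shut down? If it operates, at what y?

Strip out fixed cost: VC = 253y - 54y^2 + 3y^3. Then AVC = 253 - 54y + 3y^2 and MC = 253 - 108y + 9y^2.
AVC is minimized where dAVC/dy = -54 + 6y = 0, at y = 9; min AVC = 253 - 54·9 + 3·9^2 = $10.
Since P = $5 < min AVC = $10, price fails to cover variable cost at any output.
Best response: produce nothing and absorb the $499 fixed cost.

Shut down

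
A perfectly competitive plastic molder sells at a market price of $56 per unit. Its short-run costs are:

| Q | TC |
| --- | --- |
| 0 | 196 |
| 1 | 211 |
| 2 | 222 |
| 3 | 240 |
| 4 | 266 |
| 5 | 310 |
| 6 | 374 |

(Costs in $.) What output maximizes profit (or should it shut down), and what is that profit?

Compute π = P·Q − TC at each output: Q=0: -196; Q=1: -155; Q=2: -110; Q=3: -72; Q=4: -42; Q=5: -30; Q=6: -38.
Profit is maximized at Q = 5. AVC there is 114/5 = $22.80 ≤ P, so producing beats shutting down (which would give -$196).

Q = 5; profit = -$30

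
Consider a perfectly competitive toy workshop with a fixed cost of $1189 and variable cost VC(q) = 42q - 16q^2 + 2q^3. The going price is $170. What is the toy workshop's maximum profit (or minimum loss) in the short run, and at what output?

Profit = -$165 at q = 8

AVC = 42 - 16q + 2q^2 has its minimum $10 at q = 4; price $170 clears that bar, so the firm operates.
MC = 42 - 32q + 6q^2. Setting P = MC and taking the root on the rising branch gives q* = 8.
TR = 170·8 = 1360. TC = 1189 + 336 = 1525. Profit = 1360 − 1525 = -$165.
By producing, the firm covers all variable cost plus $1024 of fixed cost; shutting down would lose the full $1189.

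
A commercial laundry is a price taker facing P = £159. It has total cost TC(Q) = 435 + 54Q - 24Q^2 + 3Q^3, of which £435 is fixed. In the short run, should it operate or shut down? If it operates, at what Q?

Strip out fixed cost: VC = 54Q - 24Q^2 + 3Q^3. Then AVC = 54 - 24Q + 3Q^2 and MC = 54 - 48Q + 9Q^2.
The AVC parabola has its vertex at Q = 24/6 = 4, where AVC = 54 - 24·4 + 3·4^2 = £6.
P = £159 exceeds min AVC = £6, so the firm stays open.
Set P = MC: 159 = 54 - 48Q + 9Q^2 → -105 - 48Q + 9Q^2 = 0. The roots are Q = -5/3 and Q = 7; the profit-maximizing output is on the rising part of MC, so Q* = 7.
Check: AVC at Q = 7 is £33 ≤ P, so revenue covers variable cost.
Profit = P·Q − TC = 159·7 − 666 = £447.

Produce at Q = 7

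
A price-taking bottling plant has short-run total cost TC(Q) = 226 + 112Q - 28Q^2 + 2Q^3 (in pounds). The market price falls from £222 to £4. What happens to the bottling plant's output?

Output falls from 11 to 0 (the firm shuts down)

MC = 112 - 56Q + 6Q^2; the shutdown threshold is min AVC = £14 (at Q = 7).
At P = £222 ≥ min AVC, set P = MC on the rising branch: Q = 11.
At P = £4 < min AVC = £14, price no longer covers variable cost at any output, so the firm shuts down: Q = 0.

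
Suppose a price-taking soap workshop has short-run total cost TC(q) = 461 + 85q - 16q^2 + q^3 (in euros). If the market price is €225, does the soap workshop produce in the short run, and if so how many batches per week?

Produce at q = 14

Variable cost is VC = 85q - 16q^2 + q^3, so AVC = VC/q = 85 - 16q + q^2 and MC = dTC/dq = 85 - 32q + 3q^2.
AVC hits its minimum where MC = AVC, at q = 8, giving min AVC = 85 - 16·8 + 8^2 = €21.
Because €225 ≥ €21, revenue can cover variable cost; the firm operates.
Solving P = MC: -140 - 32q + 3q^2 = 0 ⇒ q = -10/3 or 14. On the upward-sloping branch, q* = 14.
Check: AVC at q = 14 is €57 ≤ P, so revenue covers variable cost.
Profit = P·q − TC = 225·14 − 1259 = €1891.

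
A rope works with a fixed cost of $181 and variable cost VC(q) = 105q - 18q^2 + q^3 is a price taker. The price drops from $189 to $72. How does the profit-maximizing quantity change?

AVC = 105 - 18q + q^2, minimized at q = 9 where min AVC = $24. MC = 105 - 36q + 3q^2.
At P = $189 ≥ min AVC, set P = MC on the rising branch: q = 14.
At P = $72 ≥ min AVC, set P = MC: q = 11. The firm stays open but cuts output.

Output falls from 14 to 11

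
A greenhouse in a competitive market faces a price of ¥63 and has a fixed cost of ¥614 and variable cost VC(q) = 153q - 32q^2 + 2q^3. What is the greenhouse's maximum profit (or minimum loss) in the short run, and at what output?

Profit = -¥290 at q = 9

AVC = 153 - 32q + 2q^2; min AVC = ¥25 at q = 8. Since P = ¥63 ≥ min AVC, the firm produces.
With MC = 153 - 64q + 6q^2, P = MC on the upward-sloping part at q* = 9.
TR = 63·9 = 567. TC = 614 + 243 = 857. Profit = 567 − 857 = -¥290.
That loss of ¥290 beats the ¥614 the firm would lose by shutting down; producing recovers ¥324 of fixed cost.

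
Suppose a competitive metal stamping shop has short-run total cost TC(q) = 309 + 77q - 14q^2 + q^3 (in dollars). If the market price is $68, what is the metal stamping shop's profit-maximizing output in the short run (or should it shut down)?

Produce at q = 9

Variable cost is VC = 77q - 14q^2 + q^3, so AVC = VC/q = 77 - 14q + q^2 and MC = dTC/dq = 77 - 28q + 3q^2.
The AVC parabola has its vertex at q = 14/2 = 7, where AVC = 77 - 14·7 + 7^2 = $28.
Because $68 ≥ $28, revenue can cover variable cost; the firm operates.
P = MC gives 9 - 28q + 3q^2 = 0, with roots 1/3 and 9. Take the larger (rising MC): q* = 9.
Check: AVC at q = 9 is $32 ≤ P, so revenue covers variable cost.
Profit = P·q − TC = 68·9 − 597 = $15.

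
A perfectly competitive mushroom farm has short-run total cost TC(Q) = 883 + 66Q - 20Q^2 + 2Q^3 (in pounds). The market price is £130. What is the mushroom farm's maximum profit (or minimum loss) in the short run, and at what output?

Profit = -£115 at Q = 8

AVC = 66 - 20Q + 2Q^2 has its minimum £16 at Q = 5; price £130 clears that bar, so the firm operates.
MC = 66 - 40Q + 6Q^2. Setting P = MC and taking the root on the rising branch gives Q* = 8.
TR = 130·8 = 1040. TC = 883 + 272 = 1155. Profit = 1040 − 1155 = -£115.
By producing, the firm covers all variable cost plus £768 of fixed cost; shutting down would lose the full £883.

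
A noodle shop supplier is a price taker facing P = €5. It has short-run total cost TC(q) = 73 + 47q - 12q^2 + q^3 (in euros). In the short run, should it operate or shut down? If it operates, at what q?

Variable cost is VC = 47q - 12q^2 + q^3, so AVC = VC/q = 47 - 12q + q^2 and MC = dTC/dq = 47 - 24q + 3q^2.
AVC is minimized where dAVC/dq = -12 + 2q = 0, at q = 6; min AVC = 47 - 12·6 + 6^2 = €11.
Since P = €5 < min AVC = €11, price fails to cover variable cost at any output.
Best response: produce nothing and absorb the €73 fixed cost.

Shut down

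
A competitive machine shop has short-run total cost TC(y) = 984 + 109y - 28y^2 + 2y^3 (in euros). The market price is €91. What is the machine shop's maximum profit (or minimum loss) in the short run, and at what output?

AVC = 109 - 28y + 2y^2; min AVC = €11 at y = 7. Since P = €91 ≥ min AVC, the firm produces.
MC = 109 - 56y + 6y^2. Setting P = MC and taking the root on the rising branch gives y* = 9.
TR = 91·9 = 819. TC = 984 + 171 = 1155. Profit = 819 − 1155 = -€336.
Shutting down would mean losing the fixed cost of €984, so operating at a loss of €336 is better by €648.

Profit = -€336 at y = 9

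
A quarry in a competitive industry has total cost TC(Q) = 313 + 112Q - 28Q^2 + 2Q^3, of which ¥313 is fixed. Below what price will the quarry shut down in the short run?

¥14 per unit

The firm shuts down when price falls below the minimum of average variable cost. AVC = VC/Q = 112 - 28Q + 2Q^2.
dAVC/dQ = -28 + 4Q = 0 gives Q = 7. min AVC = 112 - 28·7 + 2·7^2 = 14.
For P < ¥14 the firm produces nothing.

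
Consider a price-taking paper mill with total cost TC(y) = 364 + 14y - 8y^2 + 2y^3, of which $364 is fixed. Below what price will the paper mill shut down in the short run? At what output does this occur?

$6 per unit, at y = 2

The firm shuts down when price falls below the minimum of average variable cost. AVC = VC/y = 14 - 8y + 2y^2.
At the minimum of AVC, MC = AVC. MC = 14 - 16y + 6y^2; setting MC = AVC gives 4y^2 - 8y = 0, so y = 2. min AVC = 6.
For P < $6 the firm produces nothing.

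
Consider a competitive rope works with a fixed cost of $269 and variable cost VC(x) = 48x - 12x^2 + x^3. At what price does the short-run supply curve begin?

The firm shuts down when price falls below the minimum of average variable cost. AVC = VC/x = 48 - 12x + x^2.
dAVC/dx = -12 + 2x = 0 gives x = 6. min AVC = 48 - 12·6 + 6^2 = 12.
The firm shuts down for any P below $12.

$12 per unit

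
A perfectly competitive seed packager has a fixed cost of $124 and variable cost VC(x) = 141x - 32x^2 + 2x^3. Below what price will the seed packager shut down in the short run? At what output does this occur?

The firm shuts down when price falls below the minimum of average variable cost. AVC = VC/x = 141 - 32x + 2x^2.
At the minimum of AVC, MC = AVC. MC = 141 - 64x + 6x^2; setting MC = AVC gives 4x^2 - 32x = 0, so x = 8. min AVC = 13.
So the shutdown price is $13.

$13 per unit, at x = 8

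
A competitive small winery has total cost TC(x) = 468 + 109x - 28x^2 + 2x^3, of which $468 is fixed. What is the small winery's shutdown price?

$11 per unit

The firm shuts down when price falls below the minimum of average variable cost. AVC = VC/x = 109 - 28x + 2x^2.
At the minimum of AVC, MC = AVC. MC = 109 - 56x + 6x^2; setting MC = AVC gives 4x^2 - 28x = 0, so x = 7. min AVC = 11.
The firm shuts down for any P below $11.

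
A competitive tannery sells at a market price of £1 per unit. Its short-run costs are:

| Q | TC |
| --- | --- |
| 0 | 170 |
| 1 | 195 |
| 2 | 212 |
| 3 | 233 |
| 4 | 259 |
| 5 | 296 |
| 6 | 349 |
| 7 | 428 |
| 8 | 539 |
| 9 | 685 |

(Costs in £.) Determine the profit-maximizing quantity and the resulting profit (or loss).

Profit at each row (π = 1Q − TC): Q=0: -170; Q=1: -194; Q=2: -210; Q=3: -230; Q=4: -255; Q=5: -291; Q=6: -343; Q=7: -421; Q=8: -531; Q=9: -676.
Profit is highest at Q = 0. Equivalently, the lowest AVC in the table is 42/2 ≈ £21 at Q = 2, and P = £1 falls below it — price never covers variable cost, so the firm shuts down and loses only its fixed cost.

Q = 0 (shut down); profit = -£170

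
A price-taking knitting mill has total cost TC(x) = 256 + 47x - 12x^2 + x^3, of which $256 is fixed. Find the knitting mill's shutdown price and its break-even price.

Shutdown price = $11; break-even price = $47

AVC = 47 - 12x + x^2; minimized at x = 6, giving min AVC = $11. That is the shutdown price.
ATC = 256/x + 47 - 12x + x^2. Setting dATC/dx = −256/x^2 − 12 + 2x = 0 gives x = 8 (since 2·8^3 − 12·8^2 = 256).
min ATC = 256/8 + 47 − 12·8 + 8^2 = $47. That is the break-even price.
For $11 ≤ P < $47 the firm produces at a loss; below $11 it shuts down.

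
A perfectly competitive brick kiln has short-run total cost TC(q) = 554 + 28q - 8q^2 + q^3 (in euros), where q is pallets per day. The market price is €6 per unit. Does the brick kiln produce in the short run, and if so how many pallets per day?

Shut down

Variable cost is VC = 28q - 8q^2 + q^3, so AVC = VC/q = 28 - 8q + q^2 and MC = dTC/dq = 28 - 16q + 3q^2.
AVC is minimized where dAVC/dq = -8 + 2q = 0, at q = 4; min AVC = 28 - 8·4 + 4^2 = €12.
Since P = €6 < min AVC = €12, price fails to cover variable cost at any output.
The firm minimizes its loss by shutting down and losing only its fixed cost of €554.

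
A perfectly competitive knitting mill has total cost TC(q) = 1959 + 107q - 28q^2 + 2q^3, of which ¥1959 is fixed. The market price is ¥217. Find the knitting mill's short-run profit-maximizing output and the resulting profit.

Profit = -¥23 at q = 11

AVC = 107 - 28q + 2q^2; min AVC = ¥9 at q = 7. Since P = ¥217 ≥ min AVC, the firm produces.
MC = 107 - 56q + 6q^2. Setting P = MC and taking the root on the rising branch gives q* = 11.
TR = 217·11 = 2387. TC = 1959 + 451 = 2410. Profit = 2387 − 2410 = -¥23.
That loss of ¥23 beats the ¥1959 the firm would lose by shutting down; producing recovers ¥1936 of fixed cost.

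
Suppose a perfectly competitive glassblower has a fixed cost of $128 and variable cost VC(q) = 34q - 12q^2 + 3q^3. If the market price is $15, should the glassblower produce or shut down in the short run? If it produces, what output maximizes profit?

Variable cost is VC = 34q - 12q^2 + 3q^3, so AVC = VC/q = 34 - 12q + 3q^2 and MC = dTC/dq = 34 - 24q + 9q^2.
AVC is minimized where dAVC/dq = -12 + 6q = 0, at q = 2; min AVC = 34 - 12·2 + 3·2^2 = $22.
P = $15 lies below min AVC = $22; no output level covers variable cost.
Shutting down limits the loss to fixed cost, $128.

Shut down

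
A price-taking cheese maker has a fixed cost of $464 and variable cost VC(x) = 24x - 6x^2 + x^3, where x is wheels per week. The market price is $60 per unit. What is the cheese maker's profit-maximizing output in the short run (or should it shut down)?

Produce at x = 6

Strip out fixed cost: VC = 24x - 6x^2 + x^3. Then AVC = 24 - 6x + x^2 and MC = 24 - 12x + 3x^2.
The AVC parabola has its vertex at x = 6/2 = 3, where AVC = 24 - 6·3 + 3^2 = $15.
Because $60 ≥ $15, revenue can cover variable cost; the firm operates.
P = MC gives -36 - 12x + 3x^2 = 0, with roots -2 and 6. Take the larger (rising MC): x* = 6.
Check: AVC at x = 6 is $24 ≤ P, so revenue covers variable cost.
Profit = P·x − TC = 60·6 − 608 = -$248, a loss, but smaller than the $464 fixed cost the firm would lose by shutting down.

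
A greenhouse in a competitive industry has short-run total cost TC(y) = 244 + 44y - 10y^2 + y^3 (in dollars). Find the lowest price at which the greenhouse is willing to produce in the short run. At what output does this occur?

$19 per unit, at y = 5

The firm shuts down when price falls below the minimum of average variable cost. AVC = VC/y = 44 - 10y + y^2.
dAVC/dy = -10 + 2y = 0 gives y = 5. min AVC = 44 - 10·5 + 5^2 = 19.
For P < $19 the firm produces nothing.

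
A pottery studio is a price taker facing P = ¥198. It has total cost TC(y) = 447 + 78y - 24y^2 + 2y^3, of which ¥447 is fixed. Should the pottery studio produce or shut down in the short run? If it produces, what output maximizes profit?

Variable cost is VC = 78y - 24y^2 + 2y^3, so AVC = VC/y = 78 - 24y + 2y^2 and MC = dTC/dy = 78 - 48y + 6y^2.
AVC hits its minimum where MC = AVC, at y = 6, giving min AVC = 78 - 24·6 + 2·6^2 = ¥6.
Since P = ¥198 ≥ min AVC = ¥6, price covers variable cost and the firm should produce.
Set P = MC: 198 = 78 - 48y + 6y^2 → -120 - 48y + 6y^2 = 0. The roots are y = -2 and y = 10; the profit-maximizing output is on the rising part of MC, so y* = 10.
Check: AVC at y = 10 is ¥38 ≤ P, so revenue covers variable cost.
Profit = P·y − TC = 198·10 − 827 = ¥1153.

Produce at y = 10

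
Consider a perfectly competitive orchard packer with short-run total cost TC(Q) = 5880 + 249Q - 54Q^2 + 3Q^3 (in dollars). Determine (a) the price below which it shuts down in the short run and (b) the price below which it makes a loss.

Shutdown price = $6; break-even price = $501

AVC = 249 - 54Q + 3Q^2; minimized at Q = 9, giving min AVC = $6. That is the shutdown price.
ATC = 5880/Q + 249 - 54Q + 3Q^2. Setting dATC/dQ = −5880/Q^2 − 54 + 6Q = 0 gives Q = 14 (since 6·14^3 − 54·14^2 = 5880).
min ATC = 5880/14 + 249 − 54·14 + 3·14^2 = $501. That is the break-even price.
For $6 ≤ P < $501 the firm produces at a loss; below $6 it shuts down.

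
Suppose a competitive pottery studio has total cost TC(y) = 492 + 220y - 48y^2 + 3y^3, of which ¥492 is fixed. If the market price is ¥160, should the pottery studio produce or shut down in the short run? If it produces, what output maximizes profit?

Produce at y = 10

Strip out fixed cost: VC = 220y - 48y^2 + 3y^3. Then AVC = 220 - 48y + 3y^2 and MC = 220 - 96y + 9y^2.
AVC is minimized where dAVC/dy = -48 + 6y = 0, at y = 8; min AVC = 220 - 48·8 + 3·8^2 = ¥28.
Because ¥160 ≥ ¥28, revenue can cover variable cost; the firm operates.
Solving P = MC: 60 - 96y + 9y^2 = 0 ⇒ y = 2/3 or 10. On the upward-sloping branch, y* = 10.
Check: AVC at y = 10 is ¥40 ≤ P, so revenue covers variable cost.
Profit = P·y − TC = 160·10 − 892 = ¥708.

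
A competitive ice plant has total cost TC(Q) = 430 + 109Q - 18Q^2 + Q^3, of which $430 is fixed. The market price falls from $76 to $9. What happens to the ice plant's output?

Output falls from 11 to 0 (the firm shuts down)

MC = 109 - 36Q + 3Q^2; the shutdown threshold is min AVC = $28 (at Q = 9).
With P = $76 above the shutdown price, P = MC gives Q = 11.
At P = $9 < min AVC = $28, price no longer covers variable cost at any output, so the firm shuts down: Q = 0.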